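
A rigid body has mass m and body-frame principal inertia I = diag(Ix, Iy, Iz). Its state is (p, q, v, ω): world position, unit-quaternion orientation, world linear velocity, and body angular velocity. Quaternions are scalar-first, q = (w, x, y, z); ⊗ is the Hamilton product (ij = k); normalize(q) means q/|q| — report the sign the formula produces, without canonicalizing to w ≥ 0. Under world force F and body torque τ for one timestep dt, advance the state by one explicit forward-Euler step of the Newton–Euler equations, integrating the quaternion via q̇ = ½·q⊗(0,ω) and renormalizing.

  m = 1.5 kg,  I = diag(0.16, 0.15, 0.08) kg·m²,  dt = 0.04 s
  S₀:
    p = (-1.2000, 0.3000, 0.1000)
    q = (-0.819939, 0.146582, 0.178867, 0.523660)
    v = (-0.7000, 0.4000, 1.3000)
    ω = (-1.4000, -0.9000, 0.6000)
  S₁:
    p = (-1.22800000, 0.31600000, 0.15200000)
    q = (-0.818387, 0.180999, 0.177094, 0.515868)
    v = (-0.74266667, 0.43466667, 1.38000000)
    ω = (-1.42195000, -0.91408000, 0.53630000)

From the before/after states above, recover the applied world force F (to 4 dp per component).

F = (-1.6000, 1.3000, 3.0000)

v₁ − v₀ = (-0.04266667, 0.03466667, 0.08000000)
F = m·Δv/dt = (-1.6000, 1.3000, 3.0000)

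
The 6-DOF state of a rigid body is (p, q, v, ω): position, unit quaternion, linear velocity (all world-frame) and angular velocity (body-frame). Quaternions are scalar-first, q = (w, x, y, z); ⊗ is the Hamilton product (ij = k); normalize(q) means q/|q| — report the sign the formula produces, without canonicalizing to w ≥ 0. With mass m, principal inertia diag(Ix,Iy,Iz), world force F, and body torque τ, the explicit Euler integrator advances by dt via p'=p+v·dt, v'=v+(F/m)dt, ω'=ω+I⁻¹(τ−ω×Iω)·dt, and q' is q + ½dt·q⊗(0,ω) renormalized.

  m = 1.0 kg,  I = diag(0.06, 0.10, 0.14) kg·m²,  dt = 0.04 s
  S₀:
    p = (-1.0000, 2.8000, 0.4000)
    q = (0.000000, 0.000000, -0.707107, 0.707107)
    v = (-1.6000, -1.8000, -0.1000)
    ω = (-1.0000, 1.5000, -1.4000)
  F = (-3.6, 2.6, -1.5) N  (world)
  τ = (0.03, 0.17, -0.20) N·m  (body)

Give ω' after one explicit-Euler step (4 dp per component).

ω×(Iω) gyroscopic = (-0.0840, -0.1120, -0.0600)
angular accel α = (1.9000, 2.8200, -1.0000)
ω' = ω + α·dt = (-0.9240, 1.6128, -1.4400)

ω' = (-0.9240, 1.6128, -1.4400)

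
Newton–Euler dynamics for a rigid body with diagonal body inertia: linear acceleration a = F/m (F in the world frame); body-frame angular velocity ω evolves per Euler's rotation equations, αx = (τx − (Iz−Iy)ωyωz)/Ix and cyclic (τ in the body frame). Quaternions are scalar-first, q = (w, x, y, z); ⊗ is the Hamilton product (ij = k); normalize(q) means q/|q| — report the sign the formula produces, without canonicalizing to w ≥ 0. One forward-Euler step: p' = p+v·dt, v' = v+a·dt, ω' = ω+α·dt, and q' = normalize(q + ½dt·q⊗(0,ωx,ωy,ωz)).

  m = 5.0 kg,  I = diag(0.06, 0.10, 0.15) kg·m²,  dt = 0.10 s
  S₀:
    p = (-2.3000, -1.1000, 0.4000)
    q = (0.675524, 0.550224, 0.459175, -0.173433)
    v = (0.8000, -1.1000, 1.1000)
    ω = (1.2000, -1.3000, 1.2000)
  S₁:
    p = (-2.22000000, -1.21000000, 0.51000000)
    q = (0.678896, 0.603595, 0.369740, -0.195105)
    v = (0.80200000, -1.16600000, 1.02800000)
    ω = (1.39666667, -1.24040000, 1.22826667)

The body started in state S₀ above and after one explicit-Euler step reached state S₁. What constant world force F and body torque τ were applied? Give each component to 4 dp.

Δv = v₁−v₀ = (0.00200000, -0.06600000, -0.07200000)
applied force F = (0.1000, -3.3000, -3.6000)
rate change Δω = (0.19666667, 0.05960000, 0.02826667)
precession coupling = (-0.0780, -0.1296, -0.0624)
applied torque τ = (0.0400, -0.0700, -0.0200)

F = (0.1000, -3.3000, -3.6000)
τ = (0.0400, -0.0700, -0.0200)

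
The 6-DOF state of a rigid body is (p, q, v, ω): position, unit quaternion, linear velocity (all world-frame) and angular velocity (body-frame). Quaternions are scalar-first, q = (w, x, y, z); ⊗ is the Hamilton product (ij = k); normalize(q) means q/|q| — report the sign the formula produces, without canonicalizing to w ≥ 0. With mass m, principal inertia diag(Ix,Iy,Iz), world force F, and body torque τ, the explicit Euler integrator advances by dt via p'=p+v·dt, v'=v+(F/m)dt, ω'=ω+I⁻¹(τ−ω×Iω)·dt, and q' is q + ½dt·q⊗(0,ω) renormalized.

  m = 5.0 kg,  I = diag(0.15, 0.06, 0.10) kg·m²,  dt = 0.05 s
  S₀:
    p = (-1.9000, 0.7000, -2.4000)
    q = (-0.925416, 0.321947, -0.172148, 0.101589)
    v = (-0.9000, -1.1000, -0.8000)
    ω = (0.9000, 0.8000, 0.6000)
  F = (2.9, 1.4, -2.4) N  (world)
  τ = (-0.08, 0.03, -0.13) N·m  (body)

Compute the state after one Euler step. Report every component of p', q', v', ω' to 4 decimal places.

p' = (-1.9450, 0.6450, -2.4400)
q' = (-0.9302, 0.2963, -0.1931, 0.0980)
v' = (-0.8710, -1.0860, -0.8240)
ω' = (0.8669, 0.8025, 0.5674)

gyro term ω×Iω = (0.0192, 0.0270, -0.0648)
α = I⁻¹(τ − ω×Iω) = (-0.6613, 0.0500, -0.6520)
new body rate ω' = (0.8669, 0.8025, 0.5674)
Hamilton product q⊗(0,ω) = (-0.2129873, -1.0174344, -0.8420709, -0.1427588)
q' = normalize(q + ½dt·q⊗(0,ω)) = (-0.9302, 0.2963, -0.1931, 0.0980)
a = (0.5800, 0.2800, -0.4800)
p + v·dt = (-1.9450, 0.6450, -2.4400)
new velocity v' = (-0.8710, -1.0860, -0.8240)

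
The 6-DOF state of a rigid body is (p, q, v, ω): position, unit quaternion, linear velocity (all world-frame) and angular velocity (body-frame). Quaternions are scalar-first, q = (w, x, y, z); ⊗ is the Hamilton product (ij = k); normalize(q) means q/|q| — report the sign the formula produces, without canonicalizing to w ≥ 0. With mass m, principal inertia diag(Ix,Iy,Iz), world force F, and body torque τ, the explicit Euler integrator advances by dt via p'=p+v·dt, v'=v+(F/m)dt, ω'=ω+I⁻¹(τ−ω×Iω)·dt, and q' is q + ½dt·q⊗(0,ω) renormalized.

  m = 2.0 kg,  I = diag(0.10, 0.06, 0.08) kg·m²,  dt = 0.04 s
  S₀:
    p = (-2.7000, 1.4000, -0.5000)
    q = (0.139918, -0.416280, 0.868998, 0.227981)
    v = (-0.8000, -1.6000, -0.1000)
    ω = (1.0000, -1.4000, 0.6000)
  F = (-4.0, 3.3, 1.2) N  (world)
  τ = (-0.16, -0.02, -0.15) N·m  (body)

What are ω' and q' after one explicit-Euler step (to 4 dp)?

ω' = (0.9427, -1.4213, 0.4970)
q' = (0.1697, -0.3964, 0.8741, 0.2238)

gyro term ω×Iω = (-0.0168, 0.0120, 0.0560)
(τ − ω×Iω)/I = (-1.4320, -0.5333, -2.5750)
ω + α·dt = (0.9427, -1.4213, 0.4970)
q⊗(0,ω) = (1.4960886, 0.9804902, 0.2818638, -0.2022552)
q' = normalize(q + ½dt·q⊗(0,ω)) = (0.1697, -0.3964, 0.8741, 0.2238)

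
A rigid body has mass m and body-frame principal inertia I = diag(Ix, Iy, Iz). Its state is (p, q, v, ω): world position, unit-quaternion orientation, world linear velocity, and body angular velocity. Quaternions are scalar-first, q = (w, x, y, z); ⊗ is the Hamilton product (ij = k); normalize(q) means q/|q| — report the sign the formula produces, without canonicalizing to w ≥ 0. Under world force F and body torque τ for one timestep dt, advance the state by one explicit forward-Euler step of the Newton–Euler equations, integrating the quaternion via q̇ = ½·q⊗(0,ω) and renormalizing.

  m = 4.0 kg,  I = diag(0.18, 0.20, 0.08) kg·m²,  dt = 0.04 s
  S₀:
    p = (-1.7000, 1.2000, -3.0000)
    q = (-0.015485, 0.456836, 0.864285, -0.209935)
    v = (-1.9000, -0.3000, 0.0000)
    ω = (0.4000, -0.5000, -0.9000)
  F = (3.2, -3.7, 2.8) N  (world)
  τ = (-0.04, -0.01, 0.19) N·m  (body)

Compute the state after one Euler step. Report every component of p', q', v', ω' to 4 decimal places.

precession coupling ω×(Iω) = (-0.0540, -0.0360, -0.0040)
(τ − ω×Iω)/I = (0.0778, 0.1300, 2.4250)
ω' = ω + α·dt = (0.4031, -0.4948, -0.8030)
q⊗(0,ω) = (0.0604666, -0.8890180, 0.3349209, -0.5601955)
q' = normalize(q + ½dt·q⊗(0,ω)) = (-0.0143, 0.4389, 0.8708, -0.2211)
linear accel F/m = (0.8000, -0.9250, 0.7000)
new position p' = (-1.7760, 1.1880, -3.0000)
v' = v + a·dt = (-1.8680, -0.3370, 0.0280)

p' = (-1.7760, 1.1880, -3.0000)
q' = (-0.0143, 0.4389, 0.8708, -0.2211)
v' = (-1.8680, -0.3370, 0.0280)
ω' = (0.4031, -0.4948, -0.8030)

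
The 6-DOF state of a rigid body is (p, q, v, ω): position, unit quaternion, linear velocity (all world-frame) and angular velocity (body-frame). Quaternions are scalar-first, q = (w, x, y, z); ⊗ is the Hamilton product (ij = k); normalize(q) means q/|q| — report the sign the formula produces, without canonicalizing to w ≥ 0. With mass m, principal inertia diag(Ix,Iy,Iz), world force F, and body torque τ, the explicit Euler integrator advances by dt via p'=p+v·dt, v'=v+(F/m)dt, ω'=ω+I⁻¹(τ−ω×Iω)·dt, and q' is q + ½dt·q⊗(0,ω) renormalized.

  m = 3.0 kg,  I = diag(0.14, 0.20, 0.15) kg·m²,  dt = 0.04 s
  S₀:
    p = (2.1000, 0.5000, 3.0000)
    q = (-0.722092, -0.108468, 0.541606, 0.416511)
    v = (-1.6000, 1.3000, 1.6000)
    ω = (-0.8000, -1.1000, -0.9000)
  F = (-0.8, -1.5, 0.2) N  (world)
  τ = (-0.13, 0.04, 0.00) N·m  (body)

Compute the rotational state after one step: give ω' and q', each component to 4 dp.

ω' = (-0.8230, -1.0906, -0.9141)
q' = (-0.7040, -0.0974, 0.5486, 0.4403)

(τ − ω×Iω)/I = (-0.5750, 0.2360, -0.3520)
ω + α·dt = (-0.8230, -1.0906, -0.9141)
q⊗(0,ω) = (0.8838521, 0.5483903, 0.3634712, 1.2024824)
q' = normalize(q + ½dt·q⊗(0,ω)) = (-0.7040, -0.0974, 0.5486, 0.4403)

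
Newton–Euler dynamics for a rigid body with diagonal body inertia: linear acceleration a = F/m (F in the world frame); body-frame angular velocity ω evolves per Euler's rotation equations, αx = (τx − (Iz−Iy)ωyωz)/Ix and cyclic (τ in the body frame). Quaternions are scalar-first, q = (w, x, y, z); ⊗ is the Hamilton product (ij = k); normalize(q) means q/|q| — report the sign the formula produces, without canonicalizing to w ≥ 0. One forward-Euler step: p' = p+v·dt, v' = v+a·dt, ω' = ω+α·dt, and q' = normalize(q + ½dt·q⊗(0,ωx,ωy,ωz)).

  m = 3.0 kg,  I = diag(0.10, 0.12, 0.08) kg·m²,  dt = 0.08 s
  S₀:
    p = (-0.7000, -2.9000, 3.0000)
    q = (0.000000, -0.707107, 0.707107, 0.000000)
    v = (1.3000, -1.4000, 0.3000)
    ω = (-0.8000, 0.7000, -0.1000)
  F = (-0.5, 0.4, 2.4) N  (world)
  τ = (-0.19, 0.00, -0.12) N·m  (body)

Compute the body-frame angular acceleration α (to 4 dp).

gyro term ω×Iω = (0.0028, 0.0016, -0.0112)
angular accel α = (-1.9280, -0.0133, -1.3600)

α = (-1.9280, -0.0133, -1.3600)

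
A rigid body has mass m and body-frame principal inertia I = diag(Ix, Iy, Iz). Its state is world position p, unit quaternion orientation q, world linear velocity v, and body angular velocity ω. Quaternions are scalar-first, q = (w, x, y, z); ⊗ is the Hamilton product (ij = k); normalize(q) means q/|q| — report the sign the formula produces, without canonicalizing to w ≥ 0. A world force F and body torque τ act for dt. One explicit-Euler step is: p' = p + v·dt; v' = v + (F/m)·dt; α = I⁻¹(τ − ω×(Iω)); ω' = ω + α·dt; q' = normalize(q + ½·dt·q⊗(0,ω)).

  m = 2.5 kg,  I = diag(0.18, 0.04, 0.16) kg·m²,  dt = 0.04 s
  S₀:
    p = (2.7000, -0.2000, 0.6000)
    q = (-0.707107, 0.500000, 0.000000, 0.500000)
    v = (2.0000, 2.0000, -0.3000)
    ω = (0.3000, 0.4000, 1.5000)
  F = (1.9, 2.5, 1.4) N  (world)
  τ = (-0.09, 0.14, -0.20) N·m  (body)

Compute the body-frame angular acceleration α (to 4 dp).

α = (-0.9000, 3.2750, -1.1450)

precession coupling ω×(Iω) = (0.0720, 0.0090, -0.0168)
(τ − ω×Iω)/I = (-0.9000, 3.2750, -1.1450)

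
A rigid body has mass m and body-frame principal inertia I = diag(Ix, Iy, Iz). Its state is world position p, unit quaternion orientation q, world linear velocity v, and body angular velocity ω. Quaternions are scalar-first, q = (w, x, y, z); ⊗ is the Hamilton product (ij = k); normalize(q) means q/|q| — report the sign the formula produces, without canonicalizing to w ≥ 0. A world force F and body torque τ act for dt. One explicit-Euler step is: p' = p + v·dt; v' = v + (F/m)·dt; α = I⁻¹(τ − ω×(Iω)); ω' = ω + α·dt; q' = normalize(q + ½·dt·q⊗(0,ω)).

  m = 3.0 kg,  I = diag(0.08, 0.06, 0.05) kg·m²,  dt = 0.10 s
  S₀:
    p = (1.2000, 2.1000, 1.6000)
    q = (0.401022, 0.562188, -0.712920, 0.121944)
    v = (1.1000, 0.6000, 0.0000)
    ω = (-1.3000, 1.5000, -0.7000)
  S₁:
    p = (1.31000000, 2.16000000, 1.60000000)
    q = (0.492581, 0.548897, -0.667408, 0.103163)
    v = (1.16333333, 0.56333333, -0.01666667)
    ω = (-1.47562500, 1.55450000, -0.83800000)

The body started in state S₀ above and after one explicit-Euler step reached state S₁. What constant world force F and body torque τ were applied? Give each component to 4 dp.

F = (1.9000, -1.1000, -0.5000)
τ = (-0.1300, 0.0600, -0.0300)

rate change Δω = (-0.17562500, 0.05450000, -0.13800000)
τ = I·(Δω/dt) + ω₀×(Iω₀) = (-0.1300, 0.0600, -0.0300)
v₁ − v₀ = (0.06333333, -0.03666667, -0.01666667)
applied force F = (1.9000, -1.1000, -0.5000)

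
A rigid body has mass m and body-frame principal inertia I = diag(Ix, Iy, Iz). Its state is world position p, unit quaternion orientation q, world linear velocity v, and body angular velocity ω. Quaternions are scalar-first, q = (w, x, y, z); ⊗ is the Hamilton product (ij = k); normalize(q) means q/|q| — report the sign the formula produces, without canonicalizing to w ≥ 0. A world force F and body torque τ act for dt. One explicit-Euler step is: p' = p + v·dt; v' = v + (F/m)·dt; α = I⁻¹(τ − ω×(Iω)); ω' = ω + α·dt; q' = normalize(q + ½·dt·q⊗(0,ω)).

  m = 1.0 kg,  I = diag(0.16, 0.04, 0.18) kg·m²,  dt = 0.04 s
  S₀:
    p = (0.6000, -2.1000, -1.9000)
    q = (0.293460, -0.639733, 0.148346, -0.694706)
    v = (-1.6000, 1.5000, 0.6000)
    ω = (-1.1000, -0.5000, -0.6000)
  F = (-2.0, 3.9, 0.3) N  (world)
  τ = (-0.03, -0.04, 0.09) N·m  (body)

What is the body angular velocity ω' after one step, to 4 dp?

α = I⁻¹(τ − ω×Iω) = (-0.4500, -0.6700, 0.8667)
ω' = ω + α·dt = (-1.1180, -0.5268, -0.5653)

ω' = (-1.1180, -0.5268, -0.5653)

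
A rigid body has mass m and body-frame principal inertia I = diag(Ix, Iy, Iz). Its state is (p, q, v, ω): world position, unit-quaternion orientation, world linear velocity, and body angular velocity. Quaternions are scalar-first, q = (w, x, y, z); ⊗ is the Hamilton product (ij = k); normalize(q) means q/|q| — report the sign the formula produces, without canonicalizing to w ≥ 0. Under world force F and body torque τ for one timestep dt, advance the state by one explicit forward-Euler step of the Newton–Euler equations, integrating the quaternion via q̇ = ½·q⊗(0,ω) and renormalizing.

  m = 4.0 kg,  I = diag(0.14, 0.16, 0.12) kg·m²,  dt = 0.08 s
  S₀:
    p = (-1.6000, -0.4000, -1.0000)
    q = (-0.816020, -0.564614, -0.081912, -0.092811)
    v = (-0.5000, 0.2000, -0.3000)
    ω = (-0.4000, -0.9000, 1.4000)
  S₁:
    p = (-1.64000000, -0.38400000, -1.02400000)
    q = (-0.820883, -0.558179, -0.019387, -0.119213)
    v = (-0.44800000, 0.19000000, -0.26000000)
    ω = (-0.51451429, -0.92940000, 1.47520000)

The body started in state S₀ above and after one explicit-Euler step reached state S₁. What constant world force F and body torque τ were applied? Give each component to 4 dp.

rate change Δω = (-0.11451429, -0.02940000, 0.07520000)
τ = I·(Δω/dt) + ω₀×(Iω₀) = (-0.1500, -0.0700, 0.1200)
velocity change Δv = (0.05200000, -0.01000000, 0.04000000)
applied force F = (2.6000, -0.5000, 2.0000)

F = (2.6000, -0.5000, 2.0000)
τ = (-0.1500, -0.0700, 0.1200)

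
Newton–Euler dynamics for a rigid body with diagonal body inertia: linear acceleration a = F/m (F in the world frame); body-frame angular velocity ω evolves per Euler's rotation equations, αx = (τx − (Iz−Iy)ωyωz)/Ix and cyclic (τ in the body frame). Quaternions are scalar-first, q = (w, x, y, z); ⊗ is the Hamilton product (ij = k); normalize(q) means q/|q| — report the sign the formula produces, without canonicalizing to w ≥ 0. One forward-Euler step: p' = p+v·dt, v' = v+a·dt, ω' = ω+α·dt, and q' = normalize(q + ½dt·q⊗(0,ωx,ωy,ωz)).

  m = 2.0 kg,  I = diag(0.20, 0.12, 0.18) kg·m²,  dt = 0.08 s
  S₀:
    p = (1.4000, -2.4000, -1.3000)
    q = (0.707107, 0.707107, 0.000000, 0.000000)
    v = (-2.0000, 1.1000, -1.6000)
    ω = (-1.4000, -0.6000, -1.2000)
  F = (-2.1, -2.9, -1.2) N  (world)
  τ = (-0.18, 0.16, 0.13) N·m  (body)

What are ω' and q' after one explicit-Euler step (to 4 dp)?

ω' = (-1.4893, -0.5157, -1.1124)
q' = (0.7445, 0.6655, 0.0169, -0.0508)

angular accel α = (-1.1160, 1.0533, 1.0956)
new body rate ω' = (-1.4893, -0.5157, -1.1124)
Hamilton product q⊗(0,ω) = (0.9899498, -0.9899498, 0.4242642, -1.2727926)
q' = normalize(q + ½dt·q⊗(0,ω)) = (0.7445, 0.6655, 0.0169, -0.0508)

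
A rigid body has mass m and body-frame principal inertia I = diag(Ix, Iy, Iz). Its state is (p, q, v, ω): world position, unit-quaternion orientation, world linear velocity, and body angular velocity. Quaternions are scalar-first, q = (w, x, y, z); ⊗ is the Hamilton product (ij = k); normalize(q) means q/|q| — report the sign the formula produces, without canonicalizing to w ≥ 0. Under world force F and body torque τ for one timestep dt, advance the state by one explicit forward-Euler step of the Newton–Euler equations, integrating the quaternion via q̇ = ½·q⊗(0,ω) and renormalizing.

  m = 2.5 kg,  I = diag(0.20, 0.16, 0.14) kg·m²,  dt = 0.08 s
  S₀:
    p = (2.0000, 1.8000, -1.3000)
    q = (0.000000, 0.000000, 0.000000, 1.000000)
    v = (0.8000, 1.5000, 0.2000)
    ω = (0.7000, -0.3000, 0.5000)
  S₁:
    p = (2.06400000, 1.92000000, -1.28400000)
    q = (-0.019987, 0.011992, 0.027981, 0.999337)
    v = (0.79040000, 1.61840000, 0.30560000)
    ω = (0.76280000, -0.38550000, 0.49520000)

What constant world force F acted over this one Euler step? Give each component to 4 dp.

v₁ − v₀ = (-0.00960000, 0.11840000, 0.10560000)
applied force F = (-0.3000, 3.7000, 3.3000)

F = (-0.3000, 3.7000, 3.3000)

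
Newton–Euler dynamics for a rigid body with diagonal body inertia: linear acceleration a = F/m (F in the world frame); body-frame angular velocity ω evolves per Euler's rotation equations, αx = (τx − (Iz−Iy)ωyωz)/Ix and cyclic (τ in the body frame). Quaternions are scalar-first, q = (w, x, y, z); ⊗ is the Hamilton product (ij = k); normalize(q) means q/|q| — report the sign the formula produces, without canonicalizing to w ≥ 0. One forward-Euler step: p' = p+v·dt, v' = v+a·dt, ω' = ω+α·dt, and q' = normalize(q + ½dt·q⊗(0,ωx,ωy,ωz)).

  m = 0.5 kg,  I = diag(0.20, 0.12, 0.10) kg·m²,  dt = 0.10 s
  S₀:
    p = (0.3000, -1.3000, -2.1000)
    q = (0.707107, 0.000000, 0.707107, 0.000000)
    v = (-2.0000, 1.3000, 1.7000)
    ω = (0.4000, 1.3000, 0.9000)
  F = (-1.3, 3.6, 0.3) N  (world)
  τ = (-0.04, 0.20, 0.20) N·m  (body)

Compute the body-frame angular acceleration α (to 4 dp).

ω×(Iω) gyroscopic = (-0.0234, 0.0360, -0.0416)
(τ − ω×Iω)/I = (-0.0830, 1.3667, 2.4160)

α = (-0.0830, 1.3667, 2.4160)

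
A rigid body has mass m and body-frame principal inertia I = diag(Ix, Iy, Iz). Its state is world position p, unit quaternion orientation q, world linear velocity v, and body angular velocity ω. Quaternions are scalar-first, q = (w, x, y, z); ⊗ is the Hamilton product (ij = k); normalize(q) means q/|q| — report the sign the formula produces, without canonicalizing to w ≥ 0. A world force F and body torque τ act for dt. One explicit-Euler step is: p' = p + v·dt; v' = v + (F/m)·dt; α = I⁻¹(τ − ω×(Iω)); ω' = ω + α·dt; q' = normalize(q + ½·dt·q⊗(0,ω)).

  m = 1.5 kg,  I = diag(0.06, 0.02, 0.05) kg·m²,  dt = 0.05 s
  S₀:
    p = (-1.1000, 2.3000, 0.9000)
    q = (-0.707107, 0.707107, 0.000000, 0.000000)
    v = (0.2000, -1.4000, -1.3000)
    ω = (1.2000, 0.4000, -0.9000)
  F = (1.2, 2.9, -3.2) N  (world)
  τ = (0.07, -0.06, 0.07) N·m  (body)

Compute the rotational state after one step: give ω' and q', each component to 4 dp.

gyro term ω×Iω = (-0.0108, -0.0108, -0.0192)
α = I⁻¹(τ − ω×Iω) = (1.3467, -2.4600, 1.7840)
ω + α·dt = (1.2673, 0.2770, -0.8108)
q⊗(0,ω) = (-0.8485284, -0.8485284, 0.3535535, 0.9192391)
q' = normalize(q + ½dt·q⊗(0,ω)) = (-0.7278, 0.6854, 0.0088, 0.0230)

ω' = (1.2673, 0.2770, -0.8108)
q' = (-0.7278, 0.6854, 0.0088, 0.0230)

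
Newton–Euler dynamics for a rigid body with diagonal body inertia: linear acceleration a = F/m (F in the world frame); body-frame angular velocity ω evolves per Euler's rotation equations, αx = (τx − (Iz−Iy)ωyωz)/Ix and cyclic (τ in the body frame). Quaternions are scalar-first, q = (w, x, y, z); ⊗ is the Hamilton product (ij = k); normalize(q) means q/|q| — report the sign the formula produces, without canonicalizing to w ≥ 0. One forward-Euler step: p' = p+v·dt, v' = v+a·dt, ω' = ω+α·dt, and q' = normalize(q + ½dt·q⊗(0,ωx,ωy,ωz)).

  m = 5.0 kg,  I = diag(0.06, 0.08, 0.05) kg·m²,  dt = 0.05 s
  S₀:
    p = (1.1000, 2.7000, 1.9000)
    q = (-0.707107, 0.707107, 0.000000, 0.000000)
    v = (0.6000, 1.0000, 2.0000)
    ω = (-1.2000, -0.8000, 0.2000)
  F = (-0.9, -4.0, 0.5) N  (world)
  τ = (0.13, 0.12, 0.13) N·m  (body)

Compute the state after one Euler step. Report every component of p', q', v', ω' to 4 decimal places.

gyro term ω×Iω = (0.0048, -0.0024, 0.0192)
angular accel α = (2.0867, 1.5300, 2.2160)
ω + α·dt = (-1.0957, -0.7235, 0.3108)
q⊗(0,ω) = (0.8485284, 0.8485284, 0.4242642, -0.7071070)
q' = normalize(q + ½dt·q⊗(0,ω)) = (-0.6854, 0.7278, 0.0106, -0.0177)
p + v·dt = (1.1300, 2.7500, 2.0000)
v + (F/m)dt = (0.5910, 0.9600, 2.0050)

p' = (1.1300, 2.7500, 2.0000)
q' = (-0.6854, 0.7278, 0.0106, -0.0177)
v' = (0.5910, 0.9600, 2.0050)
ω' = (-1.0957, -0.7235, 0.3108)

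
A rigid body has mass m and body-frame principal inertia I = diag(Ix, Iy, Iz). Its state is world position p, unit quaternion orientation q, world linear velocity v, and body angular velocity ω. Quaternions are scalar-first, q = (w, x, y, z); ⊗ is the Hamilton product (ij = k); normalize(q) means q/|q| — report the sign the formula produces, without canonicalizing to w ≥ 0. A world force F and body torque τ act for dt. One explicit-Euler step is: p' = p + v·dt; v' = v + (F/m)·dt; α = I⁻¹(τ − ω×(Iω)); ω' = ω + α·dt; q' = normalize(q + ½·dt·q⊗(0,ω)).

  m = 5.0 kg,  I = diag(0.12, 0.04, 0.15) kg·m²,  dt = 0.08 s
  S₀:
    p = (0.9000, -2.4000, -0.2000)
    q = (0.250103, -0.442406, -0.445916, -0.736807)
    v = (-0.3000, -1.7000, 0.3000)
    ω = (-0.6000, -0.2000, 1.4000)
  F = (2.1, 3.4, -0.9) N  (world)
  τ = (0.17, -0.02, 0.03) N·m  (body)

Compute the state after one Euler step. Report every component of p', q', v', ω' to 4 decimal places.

a = F/m = (0.4200, 0.6800, -0.1800)
new position p' = (0.8760, -2.5360, -0.1760)
v' = v + a·dt = (-0.2664, -1.6456, 0.2856)
precession coupling ω×(Iω) = (-0.0308, 0.0252, -0.0096)
angular accel α = (1.6733, -1.1300, 0.2640)
ω' = ω + α·dt = (-0.4661, -0.2904, 1.4211)
2q̇ = q⊗(0,ω) = (0.6769030, -0.9217056, 1.0114320, 0.1710758)
updated quaternion q' = (0.2767, -0.4784, -0.4047, -0.7286)

p' = (0.8760, -2.5360, -0.1760)
q' = (0.2767, -0.4784, -0.4047, -0.7286)
v' = (-0.2664, -1.6456, 0.2856)
ω' = (-0.4661, -0.2904, 1.4211)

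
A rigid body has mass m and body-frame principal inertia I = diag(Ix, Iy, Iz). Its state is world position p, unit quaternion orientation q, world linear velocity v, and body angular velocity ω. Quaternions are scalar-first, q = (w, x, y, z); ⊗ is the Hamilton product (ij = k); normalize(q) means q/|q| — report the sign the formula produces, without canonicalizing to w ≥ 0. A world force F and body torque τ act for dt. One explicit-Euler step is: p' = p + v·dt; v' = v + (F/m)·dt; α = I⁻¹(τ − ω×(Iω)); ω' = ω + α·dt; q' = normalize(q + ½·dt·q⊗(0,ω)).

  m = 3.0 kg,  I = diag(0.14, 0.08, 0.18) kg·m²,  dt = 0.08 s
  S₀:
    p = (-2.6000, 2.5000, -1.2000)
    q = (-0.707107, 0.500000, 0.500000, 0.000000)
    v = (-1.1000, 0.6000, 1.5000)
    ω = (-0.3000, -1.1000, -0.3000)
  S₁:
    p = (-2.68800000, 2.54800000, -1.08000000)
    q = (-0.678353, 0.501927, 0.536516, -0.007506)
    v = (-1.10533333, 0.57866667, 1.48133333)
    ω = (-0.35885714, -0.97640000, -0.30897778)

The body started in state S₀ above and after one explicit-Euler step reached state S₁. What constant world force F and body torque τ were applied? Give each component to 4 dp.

F = (-0.2000, -0.8000, -0.7000)
τ = (-0.0700, 0.1200, -0.0400)

ω₁ − ω₀ = (-0.05885714, 0.12360000, -0.00897778)
ω₀×(Iω₀) = (0.0330, -0.0036, -0.0198)
τ = I·(Δω/dt) + ω₀×(Iω₀) = (-0.0700, 0.1200, -0.0400)
velocity change Δv = (-0.00533333, -0.02133333, -0.01866667)
F = m·Δv/dt = (-0.2000, -0.8000, -0.7000)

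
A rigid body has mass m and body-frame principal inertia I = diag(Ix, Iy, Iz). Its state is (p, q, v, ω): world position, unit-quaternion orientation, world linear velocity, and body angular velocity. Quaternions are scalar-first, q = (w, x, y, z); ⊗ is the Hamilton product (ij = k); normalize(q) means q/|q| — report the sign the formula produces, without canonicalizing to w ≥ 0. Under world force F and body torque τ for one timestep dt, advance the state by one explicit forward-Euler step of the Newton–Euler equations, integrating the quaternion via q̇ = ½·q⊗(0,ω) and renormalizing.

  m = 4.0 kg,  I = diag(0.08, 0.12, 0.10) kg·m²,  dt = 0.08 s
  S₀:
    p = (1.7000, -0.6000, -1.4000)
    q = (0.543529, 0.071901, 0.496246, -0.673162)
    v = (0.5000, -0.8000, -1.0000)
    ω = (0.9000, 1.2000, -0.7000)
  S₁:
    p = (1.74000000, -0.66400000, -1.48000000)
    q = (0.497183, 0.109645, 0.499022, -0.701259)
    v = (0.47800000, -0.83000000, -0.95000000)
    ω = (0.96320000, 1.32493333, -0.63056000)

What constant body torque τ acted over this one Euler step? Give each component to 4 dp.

rate change Δω = (0.06320000, 0.12493333, 0.06944000)
precession coupling = (0.0168, 0.0126, 0.0432)
τ = I·(Δω/dt) + ω₀×(Iω₀) = (0.0800, 0.2000, 0.1300)

τ = (0.0800, 0.2000, 0.1300)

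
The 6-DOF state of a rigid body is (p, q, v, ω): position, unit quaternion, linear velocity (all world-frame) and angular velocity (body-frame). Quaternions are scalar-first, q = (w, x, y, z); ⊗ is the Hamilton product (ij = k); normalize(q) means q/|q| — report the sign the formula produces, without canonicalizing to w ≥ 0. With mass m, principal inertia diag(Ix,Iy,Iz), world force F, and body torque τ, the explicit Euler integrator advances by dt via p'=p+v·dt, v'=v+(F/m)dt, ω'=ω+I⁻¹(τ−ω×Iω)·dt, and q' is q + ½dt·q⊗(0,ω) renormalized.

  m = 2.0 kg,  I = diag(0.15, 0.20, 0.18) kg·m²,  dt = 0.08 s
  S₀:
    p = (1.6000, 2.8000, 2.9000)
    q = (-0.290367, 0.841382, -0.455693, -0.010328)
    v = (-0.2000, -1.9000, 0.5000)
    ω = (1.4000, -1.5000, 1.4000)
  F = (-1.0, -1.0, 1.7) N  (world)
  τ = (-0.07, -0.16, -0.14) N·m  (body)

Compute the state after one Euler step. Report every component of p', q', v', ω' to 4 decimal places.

α = I⁻¹(τ − ω×Iω) = (-0.7467, -0.5060, -0.1944)
ω' = ω + α·dt = (1.3403, -1.5405, 1.3844)
2q̇ = q⊗(0,ω) = (-1.8470151, -1.0599760, -0.7568435, -1.0306166)
q' = normalize(q + ½dt·q⊗(0,ω)) = (-0.3625, 0.7951, -0.4836, -0.0513)
p + v·dt = (1.5840, 2.6480, 2.9400)
v' = v + a·dt = (-0.2400, -1.9400, 0.5680)

p' = (1.5840, 2.6480, 2.9400)
q' = (-0.3625, 0.7951, -0.4836, -0.0513)
v' = (-0.2400, -1.9400, 0.5680)
ω' = (1.3403, -1.5405, 1.3844)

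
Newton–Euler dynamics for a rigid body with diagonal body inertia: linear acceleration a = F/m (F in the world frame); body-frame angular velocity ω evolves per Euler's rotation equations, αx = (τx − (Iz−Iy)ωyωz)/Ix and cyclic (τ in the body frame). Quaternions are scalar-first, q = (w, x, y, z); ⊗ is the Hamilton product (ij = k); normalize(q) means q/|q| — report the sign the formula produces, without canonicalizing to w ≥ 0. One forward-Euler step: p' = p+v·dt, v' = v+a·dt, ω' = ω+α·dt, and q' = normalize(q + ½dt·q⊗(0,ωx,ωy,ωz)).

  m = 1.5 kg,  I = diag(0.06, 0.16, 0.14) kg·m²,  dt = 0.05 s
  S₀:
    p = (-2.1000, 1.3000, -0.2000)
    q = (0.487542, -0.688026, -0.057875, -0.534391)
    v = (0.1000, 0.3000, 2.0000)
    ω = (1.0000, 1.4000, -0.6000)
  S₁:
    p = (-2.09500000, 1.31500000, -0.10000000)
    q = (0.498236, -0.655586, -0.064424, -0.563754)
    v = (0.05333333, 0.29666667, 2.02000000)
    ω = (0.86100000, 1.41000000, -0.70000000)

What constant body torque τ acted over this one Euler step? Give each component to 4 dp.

ω₁ − ω₀ = (-0.13900000, 0.01000000, -0.10000000)
applied torque τ = (-0.1500, 0.0800, -0.1400)

τ = (-0.1500, 0.0800, -0.1400)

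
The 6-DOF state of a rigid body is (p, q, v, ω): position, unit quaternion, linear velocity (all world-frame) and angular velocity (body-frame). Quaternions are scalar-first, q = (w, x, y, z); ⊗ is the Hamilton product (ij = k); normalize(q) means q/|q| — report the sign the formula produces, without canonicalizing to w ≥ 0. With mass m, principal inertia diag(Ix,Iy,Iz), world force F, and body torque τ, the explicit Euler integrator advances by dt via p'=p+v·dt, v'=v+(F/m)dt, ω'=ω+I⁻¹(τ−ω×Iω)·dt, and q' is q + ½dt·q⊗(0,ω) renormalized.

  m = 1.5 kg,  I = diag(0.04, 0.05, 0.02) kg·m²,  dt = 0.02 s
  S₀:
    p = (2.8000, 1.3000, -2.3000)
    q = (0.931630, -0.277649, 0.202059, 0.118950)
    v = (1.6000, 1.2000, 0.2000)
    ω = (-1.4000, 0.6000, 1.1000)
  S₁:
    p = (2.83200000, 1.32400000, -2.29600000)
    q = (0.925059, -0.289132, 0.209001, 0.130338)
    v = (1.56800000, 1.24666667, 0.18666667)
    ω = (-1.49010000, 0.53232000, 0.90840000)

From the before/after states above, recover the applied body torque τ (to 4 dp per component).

Δω = ω₁−ω₀ = (-0.09010000, -0.06768000, -0.19160000)
ω₀×(Iω₀) = (-0.0198, -0.0308, -0.0084)
τ = I·(Δω/dt) + ω₀×(Iω₀) = (-0.2000, -0.2000, -0.2000)

τ = (-0.2000, -0.2000, -0.2000)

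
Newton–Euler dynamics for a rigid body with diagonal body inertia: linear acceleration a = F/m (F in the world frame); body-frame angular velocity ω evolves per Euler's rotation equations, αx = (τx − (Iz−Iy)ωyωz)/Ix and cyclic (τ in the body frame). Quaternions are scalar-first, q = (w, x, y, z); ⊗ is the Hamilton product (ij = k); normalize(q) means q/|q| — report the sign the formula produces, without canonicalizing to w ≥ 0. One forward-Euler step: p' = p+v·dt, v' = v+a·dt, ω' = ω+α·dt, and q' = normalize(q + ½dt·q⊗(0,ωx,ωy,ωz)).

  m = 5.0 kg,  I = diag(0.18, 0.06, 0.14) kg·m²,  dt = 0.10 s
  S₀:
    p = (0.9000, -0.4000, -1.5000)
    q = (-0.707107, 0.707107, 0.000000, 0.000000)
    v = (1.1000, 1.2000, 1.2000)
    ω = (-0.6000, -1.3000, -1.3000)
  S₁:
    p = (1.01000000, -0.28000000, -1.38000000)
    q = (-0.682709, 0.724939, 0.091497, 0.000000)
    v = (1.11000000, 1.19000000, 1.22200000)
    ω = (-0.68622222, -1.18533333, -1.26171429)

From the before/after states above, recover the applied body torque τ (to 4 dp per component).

τ = (-0.0200, 0.1000, -0.0400)

ω₁ − ω₀ = (-0.08622222, 0.11466667, 0.03828571)
ω₀×(Iω₀) = (0.1352, 0.0312, -0.0936)
I·α + gyro = (-0.0200, 0.1000, -0.0400)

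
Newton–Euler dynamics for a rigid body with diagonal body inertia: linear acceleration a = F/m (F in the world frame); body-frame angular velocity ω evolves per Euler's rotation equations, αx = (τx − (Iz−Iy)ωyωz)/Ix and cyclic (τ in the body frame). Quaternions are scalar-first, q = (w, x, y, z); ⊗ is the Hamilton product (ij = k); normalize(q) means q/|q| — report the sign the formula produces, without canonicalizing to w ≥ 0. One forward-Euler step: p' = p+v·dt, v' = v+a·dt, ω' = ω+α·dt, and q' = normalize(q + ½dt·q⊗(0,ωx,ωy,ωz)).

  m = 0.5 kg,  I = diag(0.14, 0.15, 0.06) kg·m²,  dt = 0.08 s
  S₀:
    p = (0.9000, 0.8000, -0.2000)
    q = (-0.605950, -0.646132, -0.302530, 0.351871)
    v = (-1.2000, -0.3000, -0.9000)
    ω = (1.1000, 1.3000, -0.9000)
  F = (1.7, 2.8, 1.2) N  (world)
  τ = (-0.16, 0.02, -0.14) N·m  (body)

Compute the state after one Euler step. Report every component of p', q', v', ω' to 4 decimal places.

p' = p + v·dt = (0.8040, 0.7760, -0.2720)
v' = v + a·dt = (-0.9280, 0.1480, -0.7080)
gyro term ω×Iω = (0.1053, -0.0792, 0.0143)
angular accel α = (-1.8950, 0.6613, -2.5717)
ω + α·dt = (0.9484, 1.3529, -1.1057)
q⊗(0,ω) = (1.4207181, -0.8517003, -0.9821957, 0.0381664)
q' = normalize(q + ½dt·q⊗(0,ω)) = (-0.5475, -0.6782, -0.3408, 0.3524)

p' = (0.8040, 0.7760, -0.2720)
q' = (-0.5475, -0.6782, -0.3408, 0.3524)
v' = (-0.9280, 0.1480, -0.7080)
ω' = (0.9484, 1.3529, -1.1057)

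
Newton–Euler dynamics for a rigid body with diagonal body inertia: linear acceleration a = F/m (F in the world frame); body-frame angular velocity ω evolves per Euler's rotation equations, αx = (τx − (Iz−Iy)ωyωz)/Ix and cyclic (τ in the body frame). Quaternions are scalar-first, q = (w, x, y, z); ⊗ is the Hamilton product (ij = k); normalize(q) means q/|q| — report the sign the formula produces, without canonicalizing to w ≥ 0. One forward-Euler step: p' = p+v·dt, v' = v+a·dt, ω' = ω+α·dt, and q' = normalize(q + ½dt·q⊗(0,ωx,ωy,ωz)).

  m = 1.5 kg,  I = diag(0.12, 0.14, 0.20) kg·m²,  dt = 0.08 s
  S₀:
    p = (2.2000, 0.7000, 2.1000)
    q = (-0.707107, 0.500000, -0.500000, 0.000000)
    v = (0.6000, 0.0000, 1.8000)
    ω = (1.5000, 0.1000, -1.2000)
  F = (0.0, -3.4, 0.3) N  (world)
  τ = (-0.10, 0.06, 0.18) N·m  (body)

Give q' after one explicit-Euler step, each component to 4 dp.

Hamilton product q⊗(0,ω) = (-0.7000000, -0.4606605, 0.5292893, 1.6485284)
q + ½dt·q⊗(0,ω), renormalized = (-0.7329, 0.4802, -0.4774, 0.0657)

q' = (-0.7329, 0.4802, -0.4774, 0.0657)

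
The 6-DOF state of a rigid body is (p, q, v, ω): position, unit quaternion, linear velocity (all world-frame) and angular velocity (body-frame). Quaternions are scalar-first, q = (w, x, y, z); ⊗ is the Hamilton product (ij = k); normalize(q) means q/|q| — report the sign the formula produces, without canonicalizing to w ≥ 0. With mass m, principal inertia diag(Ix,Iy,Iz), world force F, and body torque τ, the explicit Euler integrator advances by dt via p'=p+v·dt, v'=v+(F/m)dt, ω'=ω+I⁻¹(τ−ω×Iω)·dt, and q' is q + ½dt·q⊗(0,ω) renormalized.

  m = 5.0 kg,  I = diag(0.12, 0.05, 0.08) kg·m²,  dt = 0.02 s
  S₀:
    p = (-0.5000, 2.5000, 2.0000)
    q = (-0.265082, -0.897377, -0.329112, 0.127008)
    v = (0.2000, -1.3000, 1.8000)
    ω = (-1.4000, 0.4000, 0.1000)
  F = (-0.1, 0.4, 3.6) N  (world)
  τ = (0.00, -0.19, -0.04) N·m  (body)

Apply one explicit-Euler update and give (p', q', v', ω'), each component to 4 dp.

p' = (-0.4960, 2.4740, 2.0360)
q' = (-0.2764, -0.8944, -0.3310, 0.1185)
v' = (0.1996, -1.2984, 1.8144)
ω' = (-1.4002, 0.3262, 0.0802)

p + v·dt = (-0.4960, 2.4740, 2.0360)
v' = v + a·dt = (0.1996, -1.2984, 1.8144)
α = I⁻¹(τ − ω×Iω) = (-0.0100, -3.6880, -0.9900)
ω + α·dt = (-1.4002, 0.3262, 0.0802)
Hamilton product q⊗(0,ω) = (-1.1373838, 0.2874004, -0.1941063, -0.8462158)
q + ½dt·q⊗(0,ω), renormalized = (-0.2764, -0.8944, -0.3310, 0.1185)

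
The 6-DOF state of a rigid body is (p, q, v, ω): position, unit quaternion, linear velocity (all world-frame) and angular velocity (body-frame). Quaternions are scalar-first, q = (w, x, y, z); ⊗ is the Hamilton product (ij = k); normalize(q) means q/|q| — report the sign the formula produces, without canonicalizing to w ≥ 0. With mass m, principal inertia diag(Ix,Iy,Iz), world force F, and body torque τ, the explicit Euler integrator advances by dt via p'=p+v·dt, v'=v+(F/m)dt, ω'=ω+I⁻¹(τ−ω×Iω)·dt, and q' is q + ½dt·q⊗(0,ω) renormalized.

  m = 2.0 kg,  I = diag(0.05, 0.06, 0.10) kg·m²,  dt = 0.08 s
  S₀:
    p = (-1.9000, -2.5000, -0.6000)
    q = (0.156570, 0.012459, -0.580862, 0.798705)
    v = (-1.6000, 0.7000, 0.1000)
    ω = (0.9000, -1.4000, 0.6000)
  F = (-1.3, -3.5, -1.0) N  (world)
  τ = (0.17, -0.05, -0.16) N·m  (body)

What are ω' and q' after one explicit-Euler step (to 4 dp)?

precession coupling ω×(Iω) = (-0.0336, -0.0270, -0.0126)
(τ − ω×Iω)/I = (4.0720, -0.3833, -1.4740)
ω + α·dt = (1.2258, -1.4307, 0.4821)
2q̇ = q⊗(0,ω) = (-1.3036429, 0.9105828, 0.4921611, 0.5992752)
q + ½dt·q⊗(0,ω), renormalized = (0.1042, 0.0488, -0.5598, 0.8206)

ω' = (1.2258, -1.4307, 0.4821)
q' = (0.1042, 0.0488, -0.5598, 0.8206)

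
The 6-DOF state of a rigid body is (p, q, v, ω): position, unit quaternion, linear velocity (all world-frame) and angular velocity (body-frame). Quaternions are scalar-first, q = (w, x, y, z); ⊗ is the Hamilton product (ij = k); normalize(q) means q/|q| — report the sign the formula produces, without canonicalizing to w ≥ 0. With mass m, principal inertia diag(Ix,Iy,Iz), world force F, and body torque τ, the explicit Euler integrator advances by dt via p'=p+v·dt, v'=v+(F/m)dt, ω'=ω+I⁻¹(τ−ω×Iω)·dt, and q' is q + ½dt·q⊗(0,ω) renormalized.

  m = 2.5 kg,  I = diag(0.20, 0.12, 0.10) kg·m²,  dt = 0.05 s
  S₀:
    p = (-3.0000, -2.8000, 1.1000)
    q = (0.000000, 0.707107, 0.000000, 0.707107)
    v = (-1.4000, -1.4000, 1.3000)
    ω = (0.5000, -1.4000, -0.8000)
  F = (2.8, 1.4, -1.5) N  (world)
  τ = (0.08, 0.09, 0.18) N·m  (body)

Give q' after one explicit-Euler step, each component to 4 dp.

q⊗(0,ω) = (0.2121321, 0.9899498, 0.9192391, -0.9899498)
updated quaternion q' = (0.0053, 0.7312, 0.0230, 0.6818)

q' = (0.0053, 0.7312, 0.0230, 0.6818)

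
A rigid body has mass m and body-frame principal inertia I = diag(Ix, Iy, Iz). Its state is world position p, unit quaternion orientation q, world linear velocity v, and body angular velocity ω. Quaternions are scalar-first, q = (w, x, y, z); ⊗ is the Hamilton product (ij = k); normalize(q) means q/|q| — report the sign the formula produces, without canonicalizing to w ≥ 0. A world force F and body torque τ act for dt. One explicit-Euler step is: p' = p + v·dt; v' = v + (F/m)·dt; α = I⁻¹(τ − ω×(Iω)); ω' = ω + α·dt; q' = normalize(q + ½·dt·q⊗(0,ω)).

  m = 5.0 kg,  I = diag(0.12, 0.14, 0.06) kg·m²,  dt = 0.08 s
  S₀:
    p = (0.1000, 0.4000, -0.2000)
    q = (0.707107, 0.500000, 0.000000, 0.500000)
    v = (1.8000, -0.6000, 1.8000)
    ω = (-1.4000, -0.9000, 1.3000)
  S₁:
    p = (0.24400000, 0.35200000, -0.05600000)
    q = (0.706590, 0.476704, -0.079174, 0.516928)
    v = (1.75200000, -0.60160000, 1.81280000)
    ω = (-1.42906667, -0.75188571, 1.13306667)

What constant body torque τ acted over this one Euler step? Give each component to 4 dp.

ω₁ − ω₀ = (-0.02906667, 0.14811429, -0.16693333)
gyro term ω₀×Iω₀ = (0.0936, -0.1092, 0.0252)
applied torque τ = (0.0500, 0.1500, -0.1000)

τ = (0.0500, 0.1500, -0.1000)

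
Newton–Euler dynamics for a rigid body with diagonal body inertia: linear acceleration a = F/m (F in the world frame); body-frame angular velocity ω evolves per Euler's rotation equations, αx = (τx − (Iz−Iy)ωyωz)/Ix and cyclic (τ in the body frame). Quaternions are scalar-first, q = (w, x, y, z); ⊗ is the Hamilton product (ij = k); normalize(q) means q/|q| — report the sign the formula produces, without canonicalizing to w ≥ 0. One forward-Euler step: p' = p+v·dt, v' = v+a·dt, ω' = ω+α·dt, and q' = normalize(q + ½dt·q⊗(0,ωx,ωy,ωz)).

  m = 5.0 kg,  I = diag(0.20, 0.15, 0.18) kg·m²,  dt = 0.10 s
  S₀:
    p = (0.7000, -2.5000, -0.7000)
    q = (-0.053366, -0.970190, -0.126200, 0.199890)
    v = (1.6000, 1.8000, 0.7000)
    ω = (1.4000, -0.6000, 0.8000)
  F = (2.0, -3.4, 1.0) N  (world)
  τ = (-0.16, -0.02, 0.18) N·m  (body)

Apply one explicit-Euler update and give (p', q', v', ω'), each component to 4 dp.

a = (0.4000, -0.6800, 0.2000)
p' = p + v·dt = (0.8600, -2.3200, -0.6300)
v + (F/m)dt = (1.6400, 1.7320, 0.7200)
angular accel α = (-0.7280, -0.2827, 0.7667)
ω + α·dt = (1.3272, -0.6283, 0.8767)
2q̇ = q⊗(0,ω) = (1.1226340, -0.0557384, 1.0880176, 0.7161012)
updated quaternion q' = (0.0028, -0.9694, -0.0715, 0.2348)

p' = (0.8600, -2.3200, -0.6300)
q' = (0.0028, -0.9694, -0.0715, 0.2348)
v' = (1.6400, 1.7320, 0.7200)
ω' = (1.3272, -0.6283, 0.8767)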